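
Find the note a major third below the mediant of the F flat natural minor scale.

The mediant of Fb natural minor is Abb.
A major third (4 semitones) below Abb lands on the letter F, giving Fbb.

Fbb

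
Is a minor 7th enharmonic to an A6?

A minor seventh spans 10 semitones; an augmented sixth spans 10.
They are enharmonically equivalent.

Yes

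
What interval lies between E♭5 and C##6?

The letter names run E→C, a span of 5 letter steps, so the interval is some kind of sixth.
Eb to C## is 11 semitones. A major sixth is 9, so 11 makes it doubly augmented.

doubly augmented sixth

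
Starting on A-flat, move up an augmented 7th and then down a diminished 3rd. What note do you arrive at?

E##

An augmented seventh up from Ab is G# (letter G, 12 semitones up).
A diminished third down from G# is E## (letter E, 2 semitones down).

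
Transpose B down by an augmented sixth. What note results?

A sixth below B lands on the letter D.
An augmented sixth spans 10 semitones, so B moves to pitch class 1. On the letter D that is Db.

Db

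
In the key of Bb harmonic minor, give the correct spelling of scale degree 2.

C

Degree 2 takes the letter 1 step above B, which is C.
In harmonic minor, degree 2 sits 2 semitones above the tonic. Bb + 2 semitones is pitch class 0, spelled on C as C.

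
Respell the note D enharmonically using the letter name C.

C##

D is pitch class 2. The letter C alone is pitch class 0.
To reach pitch class 2 from C requires an offset of +2 semitones, i.e. double sharp: C##.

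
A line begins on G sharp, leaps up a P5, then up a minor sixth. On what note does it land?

B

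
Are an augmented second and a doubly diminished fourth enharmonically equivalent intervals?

Yes

An augmented second spans 3 semitones; a doubly diminished fourth spans 3.
They are enharmonically equivalent.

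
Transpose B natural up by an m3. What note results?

B up a major third is D#, so the target letter is D.
From B, a minor third is 3 semitones up: D.

D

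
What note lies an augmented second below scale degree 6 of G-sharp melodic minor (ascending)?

Scale degree 6 of G# melodic minor (ascending) is E#.
An augmented second (3 semitones) below E# lands on the letter D, giving D.

D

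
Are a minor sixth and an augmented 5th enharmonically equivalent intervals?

A minor sixth spans 8 semitones; an augmented fifth spans 8.
They are enharmonically equivalent.

Yes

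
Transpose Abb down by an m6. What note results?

A sixth below A lands on the letter C.
A minor sixth spans 8 semitones, so Abb moves to pitch class 11. On the letter C that is Cb.

Cb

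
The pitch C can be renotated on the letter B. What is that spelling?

C is pitch class 0. The letter B alone is pitch class 11.
To reach pitch class 0 from B requires an offset of +1 semitone, i.e. sharp: B#.

B#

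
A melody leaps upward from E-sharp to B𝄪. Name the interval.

The letter names run E→B, a span of 4 letter steps, so the interval is some kind of fifth.
E# to B## is 8 semitones. A perfect fifth is 7, so 8 makes it augmented.

augmented fifth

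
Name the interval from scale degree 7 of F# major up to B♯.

Scale degree 7 of F# major is E#.
E# up to B#: letters E→B make it a fifth; 7 semitones makes it perfect.

perfect fifth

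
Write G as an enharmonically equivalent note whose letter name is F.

F##

G is pitch class 7. The letter F alone is pitch class 5.
To reach pitch class 7 from F requires an offset of +2 semitones, i.e. double sharp: F##.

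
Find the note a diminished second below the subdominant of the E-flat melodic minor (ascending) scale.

The subdominant of Eb melodic minor (ascending) is Ab.
A diminished second (0 semitones) below Ab lands on the letter G, giving G#.

G#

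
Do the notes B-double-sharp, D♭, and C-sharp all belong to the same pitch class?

Yes

B## is pitch class 1; Db is pitch class 1; C# is pitch class 1.
All spellings map to pitch class 1, so they are enharmonically equivalent.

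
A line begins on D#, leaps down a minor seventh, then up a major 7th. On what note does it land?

A minor seventh down from D# is E# (letter E, 10 semitones down).
A major seventh up from E# is D## (letter D, 11 semitones up).

D##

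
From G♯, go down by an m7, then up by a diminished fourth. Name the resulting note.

A minor seventh down from G# is A# (letter A, 10 semitones down).
A diminished fourth up from A# is D (letter D, 4 semitones up).

D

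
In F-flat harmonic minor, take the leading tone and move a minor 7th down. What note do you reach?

F

The leading tone of Fb harmonic minor is Eb.
A minor seventh (10 semitones) below Eb lands on the letter F, giving F.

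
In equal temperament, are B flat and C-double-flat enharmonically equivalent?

Bb is pitch class 10; Cbb is pitch class 10.
All spellings map to pitch class 10, so they are enharmonically equivalent.

Yes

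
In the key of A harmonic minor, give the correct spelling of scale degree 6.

F

Degree 6 takes the letter 5 steps above A, which is F.
In harmonic minor, degree 6 sits 8 semitones above the tonic. A + 8 semitones is pitch class 5, spelled on F as F.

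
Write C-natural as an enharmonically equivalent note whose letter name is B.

B#

Plain B sits 1 semitone below C, so on the letter B the same pitch needs a sharp: B#.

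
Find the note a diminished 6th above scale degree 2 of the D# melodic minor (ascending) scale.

Scale degree 2 of D# melodic minor (ascending) is E#.
A diminished sixth (7 semitones) above E# lands on the letter C, giving C.

C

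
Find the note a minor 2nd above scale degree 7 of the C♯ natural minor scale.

Scale degree 7 of C# natural minor is B.
A minor second (1 semitone) above B lands on the letter C, giving C.

C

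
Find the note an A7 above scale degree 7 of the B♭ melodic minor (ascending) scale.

Scale degree 7 of Bb melodic minor (ascending) is A.
An augmented seventh (12 semitones) above A lands on the letter G, giving G##.

G##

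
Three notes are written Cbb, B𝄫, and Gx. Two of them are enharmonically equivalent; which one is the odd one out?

In 12-tone equal temperament, enharmonic equivalents share a pitch class. Cbb is pitch class 10; Bbb is pitch class 9; G## is pitch class 9.
Bbb and G## share pitch class 9, while Cbb is pitch class 10.

Cbb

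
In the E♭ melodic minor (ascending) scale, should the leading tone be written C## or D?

D

Each scale degree takes a distinct letter name. Degree 7 of a scale on E must use the letter D.
D and C## are enharmonically the same pitch, but only D uses the letter D, so it is the correct spelling here.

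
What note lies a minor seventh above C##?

B#

C up a major seventh is B, so the target letter is B.
From C##, a minor seventh is 10 semitones up: B#.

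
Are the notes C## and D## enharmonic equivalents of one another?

Two spellings are enharmonically equivalent only if they share a pitch class.
Here C## → 2, D## → 4; 2 ≠ 4, so they are not.

No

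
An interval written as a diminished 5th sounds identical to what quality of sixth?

doubly diminished

A diminished fifth spans 6 semitones.
A sixth spanning 6 semitones is doubly diminished (the major sixth is 9).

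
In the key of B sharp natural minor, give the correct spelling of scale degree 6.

G#

Degree 6 takes the letter 5 steps above B, which is G.
In natural minor, degree 6 sits 8 semitones above the tonic. B# + 8 semitones is pitch class 8, spelled on G as G#.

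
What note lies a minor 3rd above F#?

A

F up a major third is A, so the target letter is A.
From F#, a minor third is 3 semitones up: A.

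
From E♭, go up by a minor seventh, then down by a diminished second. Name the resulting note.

C#

A minor seventh up from Eb is Db (letter D, 10 semitones up).
A diminished second down from Db is C# (letter C, 0 semitones down).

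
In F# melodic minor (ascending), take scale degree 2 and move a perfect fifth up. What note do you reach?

D#

Scale degree 2 of F# melodic minor (ascending) is G#.
A perfect fifth (7 semitones) above G# lands on the letter D, giving D#.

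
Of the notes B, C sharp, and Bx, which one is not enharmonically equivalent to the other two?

B

In 12-tone equal temperament, enharmonic equivalents share a pitch class. B is pitch class 11; C# is pitch class 1; B## is pitch class 1.
C# and B## share pitch class 1, while B is pitch class 11.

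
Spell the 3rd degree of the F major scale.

A

The F major scale runs F G A Bb C D E.
Degree 3 is A.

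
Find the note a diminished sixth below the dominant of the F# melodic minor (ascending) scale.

The dominant of F# melodic minor (ascending) is C#.
A diminished sixth (7 semitones) below C# lands on the letter E, giving E##.

E##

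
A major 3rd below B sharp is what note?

G#

B down a major third is G, so the target letter is G.
From B#, a major third is 4 semitones down: G#.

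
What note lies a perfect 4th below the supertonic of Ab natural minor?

The supertonic of Ab natural minor is Bb.
A perfect fourth (5 semitones) below Bb lands on the letter F, giving F.

F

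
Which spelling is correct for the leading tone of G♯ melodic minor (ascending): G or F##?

F##

Each scale degree takes a distinct letter name. Degree 7 of a scale on G must use the letter F.
F## and G are enharmonically the same pitch, but only F## uses the letter F, so it is the correct spelling here.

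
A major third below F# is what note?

F down a major third is Db, so the target letter is D.
From F#, a major third is 4 semitones down: D.

D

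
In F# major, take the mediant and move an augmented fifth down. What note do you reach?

The mediant of F# major is A#.
An augmented fifth (8 semitones) below A# lands on the letter D, giving D.

D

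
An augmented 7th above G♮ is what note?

G up a major seventh is F#, so the target letter is F.
From G, an augmented seventh is 12 semitones up: F##.

F##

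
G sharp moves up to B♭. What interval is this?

diminished third

The letter names run G→B, a span of 2 letter steps, so the interval is some kind of third.
G# to Bb is 2 semitones. A major third is 4, so 2 makes it diminished.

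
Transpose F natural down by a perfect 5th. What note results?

Bb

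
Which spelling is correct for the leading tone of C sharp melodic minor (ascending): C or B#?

B#

Each scale degree takes a distinct letter name. Degree 7 of a scale on C must use the letter B.
B# and C are enharmonically the same pitch, but only B# uses the letter B, so it is the correct spelling here.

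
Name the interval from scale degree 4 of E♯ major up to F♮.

Scale degree 4 of E# major is A#.
A# up to F: letters A→F make it a sixth; 7 semitones makes it diminished.

diminished sixth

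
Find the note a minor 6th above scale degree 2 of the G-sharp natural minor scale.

F#

Scale degree 2 of G# natural minor is A#.
A minor sixth (8 semitones) above A# lands on the letter F, giving F#.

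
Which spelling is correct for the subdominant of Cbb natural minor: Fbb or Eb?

Fbb

Each scale degree takes a distinct letter name. Degree 4 of a scale on C must use the letter F.
Fbb and Eb are enharmonically the same pitch, but only Fbb uses the letter F, so it is the correct spelling here.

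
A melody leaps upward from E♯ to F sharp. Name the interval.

minor second

The letter names run E→F, a span of 1 letter step, so the interval is some kind of second.
E# to F# is 1 semitone. A major second is 2, so 1 makes it minor.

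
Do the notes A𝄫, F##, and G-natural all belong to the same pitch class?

Yes

Abb is pitch class 7; F## is pitch class 7; G is pitch class 7.
All spellings map to pitch class 7, so they are enharmonically equivalent.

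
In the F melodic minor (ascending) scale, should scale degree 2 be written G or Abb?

Each scale degree takes a distinct letter name. Degree 2 of a scale on F must use the letter G.
G and Abb are enharmonically the same pitch, but only G uses the letter G, so it is the correct spelling here.

G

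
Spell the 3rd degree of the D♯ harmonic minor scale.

F#

The D# harmonic minor scale runs D# E# F# G# A# B C##.
Degree 3 is F#.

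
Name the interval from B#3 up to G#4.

minor sixth

Counting letters B–C–D–E–F–G gives a sixth.
B#→G# = 8 semitones, 1 narrower than the major sixth (9), so minor.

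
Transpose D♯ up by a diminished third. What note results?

F

D up a major third is F#, so the target letter is F.
From D#, a diminished third is 2 semitones up: F.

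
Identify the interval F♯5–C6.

Counting letters F–G–A–B–C gives a fifth.
F#→C = 6 semitones, 1 narrower than the perfect fifth (7), so diminished.

diminished fifth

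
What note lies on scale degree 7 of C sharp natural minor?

B

Degree 7 takes the letter 6 steps above C, which is B.
In natural minor, degree 7 sits 10 semitones above the tonic. C# + 10 semitones is pitch class 11, spelled on B as B.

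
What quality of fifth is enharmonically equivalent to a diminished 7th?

A diminished seventh spans 9 semitones.
A fifth spanning 9 semitones is doubly augmented (the perfect fifth is 7).

doubly augmented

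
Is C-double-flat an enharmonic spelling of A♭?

No

Cbb is pitch class 10; Ab is pitch class 8.
The pitch classes differ (10 vs. 8), so they are not enharmonic equivalents.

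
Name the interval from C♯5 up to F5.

diminished fourth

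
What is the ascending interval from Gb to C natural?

augmented fourth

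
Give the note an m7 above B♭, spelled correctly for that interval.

Ab

A seventh above B lands on the letter A.
A minor seventh spans 10 semitones, so Bb moves to pitch class 8. On the letter A that is Ab.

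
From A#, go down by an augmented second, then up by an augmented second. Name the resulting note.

A#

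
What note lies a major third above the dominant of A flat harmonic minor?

The dominant of Ab harmonic minor is Eb.
A major third (4 semitones) above Eb lands on the letter G, giving G.

G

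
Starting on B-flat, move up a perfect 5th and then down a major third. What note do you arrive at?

A perfect fifth up from Bb is F (letter F, 7 semitones up).
A major third down from F is Db (letter D, 4 semitones down).

Db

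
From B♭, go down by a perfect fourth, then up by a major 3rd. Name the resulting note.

A perfect fourth down from Bb is F (letter F, 5 semitones down).
A major third up from F is A (letter A, 4 semitones up).

A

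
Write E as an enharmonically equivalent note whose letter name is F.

Fb

Plain F sits 1 semitone above E, so on the letter F the same pitch needs a flat: Fb.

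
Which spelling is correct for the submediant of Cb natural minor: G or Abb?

Each scale degree takes a distinct letter name. Degree 6 of a scale on C must use the letter A.
Abb and G are enharmonically the same pitch, but only Abb uses the letter A, so it is the correct spelling here.

Abb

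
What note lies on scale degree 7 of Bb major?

Degree 7 takes the letter 6 steps above B, which is A.
In major, degree 7 sits 11 semitones above the tonic. Bb + 11 semitones is pitch class 9, spelled on A as A.

A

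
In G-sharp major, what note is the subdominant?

C#

The G# major scale runs G# A# B# C# D# E# F##.
Degree 4 is C#.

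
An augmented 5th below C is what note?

C down a perfect fifth is F, so the target letter is F.
From C, an augmented fifth is 8 semitones down: Fb.

Fb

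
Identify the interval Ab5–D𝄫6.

diminished fourth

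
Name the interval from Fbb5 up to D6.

The letter names run F→D, a span of 5 letter steps, so the interval is some kind of sixth.
Fbb to D is 11 semitones. A major sixth is 9, so 11 makes it doubly augmented.

doubly augmented sixth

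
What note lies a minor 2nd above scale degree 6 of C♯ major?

Scale degree 6 of C# major is A#.
A minor second (1 semitone) above A# lands on the letter B, giving B.

B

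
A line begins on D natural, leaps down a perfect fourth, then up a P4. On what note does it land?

A perfect fourth down from D is A (letter A, 5 semitones down).
A perfect fourth up from A is D (letter D, 5 semitones up).

D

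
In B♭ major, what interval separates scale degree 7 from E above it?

Scale degree 7 of Bb major is A.
A up to E: letters A→E make it a fifth; 7 semitones makes it perfect.

perfect fifth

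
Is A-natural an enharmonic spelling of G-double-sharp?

A is pitch class 9; G## is pitch class 9.
All spellings map to pitch class 9, so they are enharmonically equivalent.

Yes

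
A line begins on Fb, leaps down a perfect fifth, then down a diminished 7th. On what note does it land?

A perfect fifth down from Fb is Bbb (letter B, 7 semitones down).
A diminished seventh down from Bbb is C (letter C, 9 semitones down).

C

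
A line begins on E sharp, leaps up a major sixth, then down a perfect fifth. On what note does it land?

F##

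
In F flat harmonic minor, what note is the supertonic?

Gb

Degree 2 takes the letter 1 step above F, which is G.
In harmonic minor, degree 2 sits 2 semitones above the tonic. Fb + 2 semitones is pitch class 6, spelled on G as Gb.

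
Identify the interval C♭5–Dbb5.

minor second

Counting letters C–D gives a second.
Cb→Dbb = 1 semitone, 1 narrower than the major second (2), so minor.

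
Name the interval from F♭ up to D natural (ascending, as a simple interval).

augmented sixth

Counting letters F–G–A–B–C–D gives a sixth.
Fb→D = 10 semitones, 1 wider than the major sixth (9), so augmented.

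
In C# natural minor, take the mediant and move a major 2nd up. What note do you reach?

The mediant of C# natural minor is E.
A major second (2 semitones) above E lands on the letter F, giving F#.

F#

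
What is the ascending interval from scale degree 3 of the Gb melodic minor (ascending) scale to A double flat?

minor seventh

Scale degree 3 of Gb melodic minor (ascending) is Bbb.
Bbb up to Abb: letters B→A make it a seventh; 10 semitones makes it minor.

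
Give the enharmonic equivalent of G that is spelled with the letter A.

Abb

Plain A sits 2 semitones above G, so on the letter A the same pitch needs a double flat: Abb.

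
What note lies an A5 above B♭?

F#

A fifth above B lands on the letter F.
An augmented fifth spans 8 semitones, so Bb moves to pitch class 6. On the letter F that is F#.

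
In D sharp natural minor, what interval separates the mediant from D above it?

The mediant of D# natural minor is F#.
F# up to D: letters F→D make it a sixth; 8 semitones makes it minor.

minor sixth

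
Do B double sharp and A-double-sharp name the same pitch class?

B## is pitch class 1; A## is pitch class 11.
The pitch classes differ (1 vs. 11), so they are not enharmonic equivalents.

No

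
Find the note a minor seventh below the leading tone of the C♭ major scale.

The leading tone of Cb major is Bb.
A minor seventh (10 semitones) below Bb lands on the letter C, giving C.

C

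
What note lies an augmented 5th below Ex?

E down a perfect fifth is A, so the target letter is A.
From E##, an augmented fifth is 8 semitones down: A#.

A#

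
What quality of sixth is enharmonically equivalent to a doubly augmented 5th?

A doubly augmented fifth spans 9 semitones.
A sixth spanning 9 semitones is major (the major sixth is 9).

major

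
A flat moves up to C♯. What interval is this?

augmented third

The letter names run A→C, a span of 2 letter steps, so the interval is some kind of third.
Ab to C# is 5 semitones. A major third is 4, so 5 makes it augmented.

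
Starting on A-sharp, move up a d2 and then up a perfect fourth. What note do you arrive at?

Eb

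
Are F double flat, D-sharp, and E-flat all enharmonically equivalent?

Yes

Fbb = pitch class 3 and D# = pitch class 3 and Eb = pitch class 3 — the same pitch class, so they are enharmonic equivalents.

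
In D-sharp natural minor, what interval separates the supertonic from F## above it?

major second

The supertonic of D# natural minor is E#.
E# up to F##: letters E→F make it a second; 2 semitones makes it major.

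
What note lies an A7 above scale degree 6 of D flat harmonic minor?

A

Scale degree 6 of Db harmonic minor is Bbb.
An augmented seventh (12 semitones) above Bbb lands on the letter A, giving A.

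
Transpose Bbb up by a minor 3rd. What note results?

Dbb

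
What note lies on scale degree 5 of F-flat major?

Cb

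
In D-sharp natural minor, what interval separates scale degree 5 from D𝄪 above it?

Scale degree 5 of D# natural minor is A#.
A# up to D##: letters A→D make it a fourth; 6 semitones makes it augmented.

augmented fourth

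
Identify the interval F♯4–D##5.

augmented sixth

Counting letters F–G–A–B–C–D gives a sixth.
F#→D## = 10 semitones, 1 wider than the major sixth (9), so augmented.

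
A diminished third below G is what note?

G down a major third is Eb, so the target letter is E.
From G, a diminished third is 2 semitones down: E#.

E#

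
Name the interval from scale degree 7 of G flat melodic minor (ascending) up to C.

perfect fifth

Scale degree 7 of Gb melodic minor (ascending) is F.
F up to C: letters F→C make it a fifth; 7 semitones makes it perfect.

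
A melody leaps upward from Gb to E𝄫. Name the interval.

Counting letters G–A–B–C–D–E gives a sixth.
Gb→Ebb = 8 semitones, 1 narrower than the major sixth (9), so minor.

minor sixth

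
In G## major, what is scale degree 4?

C##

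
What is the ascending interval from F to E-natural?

Counting letters F–G–A–B–C–D–E gives a seventh.
F→E = 11 semitones, exactly the major seventh.

major seventh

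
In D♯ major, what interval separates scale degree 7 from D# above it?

Scale degree 7 of D# major is C##.
C## up to D#: letters C→D make it a second; 1 semitone makes it minor.

minor second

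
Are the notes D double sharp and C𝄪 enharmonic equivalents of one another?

Two spellings are enharmonically equivalent only if they share a pitch class.
Here D## → 4, C## → 2; 2 ≠ 4, so they are not.

No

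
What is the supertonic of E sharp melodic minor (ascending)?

Degree 2 takes the letter 1 step above E, which is F.
In melodic minor (ascending), degree 2 sits 2 semitones above the tonic. E# + 2 semitones is pitch class 7, spelled on F as F##.

F##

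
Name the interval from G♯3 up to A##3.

Counting letters G–A gives a second.
G#→A## = 3 semitones, 1 wider than the major second (2), so augmented.

augmented second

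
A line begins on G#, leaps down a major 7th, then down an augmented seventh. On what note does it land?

Bbb

A major seventh down from G# is A (letter A, 11 semitones down).
An augmented seventh down from A is Bbb (letter B, 12 semitones down).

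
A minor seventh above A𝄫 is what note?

Gbb

A up a major seventh is G#, so the target letter is G.
From Abb, a minor seventh is 10 semitones up: Gbb.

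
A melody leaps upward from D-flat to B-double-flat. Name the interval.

The letter names run D→B, a span of 5 letter steps, so the interval is some kind of sixth.
Db to Bbb is 8 semitones. A major sixth is 9, so 8 makes it minor.

minor sixth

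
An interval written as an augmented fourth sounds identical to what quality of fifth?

An augmented fourth spans 6 semitones.
A fifth spanning 6 semitones is diminished (the perfect fifth is 7).

diminished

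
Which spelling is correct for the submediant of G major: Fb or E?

Each scale degree takes a distinct letter name. Degree 6 of a scale on G must use the letter E.
E and Fb are enharmonically the same pitch, but only E uses the letter E, so it is the correct spelling here.

E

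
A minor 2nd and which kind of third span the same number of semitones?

doubly diminished

A minor second spans 1 semitone.
A third spanning 1 semitone is doubly diminished (the major third is 4).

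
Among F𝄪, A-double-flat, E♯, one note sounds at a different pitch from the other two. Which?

In 12-tone equal temperament, enharmonic equivalents share a pitch class. F## is pitch class 7; Abb is pitch class 7; E# is pitch class 5.
F## and Abb share pitch class 7, while E# is pitch class 5.

E#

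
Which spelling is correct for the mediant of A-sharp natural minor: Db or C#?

C#

Each scale degree takes a distinct letter name. Degree 3 of a scale on A must use the letter C.
C# and Db are enharmonically the same pitch, but only C# uses the letter C, so it is the correct spelling here.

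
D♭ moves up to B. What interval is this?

The letter names run D→B, a span of 5 letter steps, so the interval is some kind of sixth.
Db to B is 10 semitones. A major sixth is 9, so 10 makes it augmented.

augmented sixth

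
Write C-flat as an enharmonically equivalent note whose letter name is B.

B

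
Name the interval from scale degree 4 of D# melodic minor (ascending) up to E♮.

Scale degree 4 of D# melodic minor (ascending) is G#.
G# up to E: letters G→E make it a sixth; 8 semitones makes it minor.

minor sixth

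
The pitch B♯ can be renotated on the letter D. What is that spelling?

Plain D sits 2 semitones above B#, so on the letter D the same pitch needs a double flat: Dbb.

Dbb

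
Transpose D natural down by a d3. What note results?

B#

D down a major third is Bb, so the target letter is B.
From D, a diminished third is 2 semitones down: B#.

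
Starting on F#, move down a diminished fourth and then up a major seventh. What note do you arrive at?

B##

A diminished fourth down from F# is C## (letter C, 4 semitones down).
A major seventh up from C## is B## (letter B, 11 semitones up).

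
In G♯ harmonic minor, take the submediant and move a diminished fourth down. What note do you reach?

The submediant of G# harmonic minor is E.
A diminished fourth (4 semitones) below E lands on the letter B, giving B#.

B#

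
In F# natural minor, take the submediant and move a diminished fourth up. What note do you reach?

Gb

The submediant of F# natural minor is D.
A diminished fourth (4 semitones) above D lands on the letter G, giving Gb.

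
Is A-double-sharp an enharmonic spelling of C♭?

Yes

A## is pitch class 11; Cb is pitch class 11.
All spellings map to pitch class 11, so they are enharmonically equivalent.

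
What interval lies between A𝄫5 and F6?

The letter names run A→F, a span of 5 letter steps, so the interval is some kind of sixth.
Abb to F is 10 semitones. A major sixth is 9, so 10 makes it augmented.

augmented sixth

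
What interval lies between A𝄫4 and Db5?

The letter names run A→D, a span of 3 letter steps, so the interval is some kind of fourth.
Abb to Db is 6 semitones. A perfect fourth is 5, so 6 makes it augmented.

augmented fourth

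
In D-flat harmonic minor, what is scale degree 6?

Bbb

The Db harmonic minor scale runs Db Eb Fb Gb Ab Bbb C.
Degree 6 is Bbb.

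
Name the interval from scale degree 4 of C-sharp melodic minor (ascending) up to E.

minor seventh

Scale degree 4 of C# melodic minor (ascending) is F#.
F# up to E: letters F→E make it a seventh; 10 semitones makes it minor.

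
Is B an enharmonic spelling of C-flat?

Yes

B is pitch class 11; Cb is pitch class 11.
All spellings map to pitch class 11, so they are enharmonically equivalent.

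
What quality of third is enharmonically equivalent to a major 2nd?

diminished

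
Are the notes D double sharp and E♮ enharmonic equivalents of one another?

Yes

D## is pitch class 4; E is pitch class 4.
All spellings map to pitch class 4, so they are enharmonically equivalent.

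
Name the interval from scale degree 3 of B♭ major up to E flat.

minor second

Scale degree 3 of Bb major is D.
D up to Eb: letters D→E make it a second; 1 semitone makes it minor.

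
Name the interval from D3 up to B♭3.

Counting letters D–E–F–G–A–B gives a sixth.
D→Bb = 8 semitones, 1 narrower than the major sixth (9), so minor.

minor sixth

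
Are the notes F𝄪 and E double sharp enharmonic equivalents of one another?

No

F## is pitch class 7; E## is pitch class 6.
The pitch classes differ (7 vs. 6), so they are not enharmonic equivalents.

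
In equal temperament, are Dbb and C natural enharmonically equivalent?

Yes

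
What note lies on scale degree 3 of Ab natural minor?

Cb

The Ab natural minor scale runs Ab Bb Cb Db Eb Fb Gb.
Degree 3 is Cb.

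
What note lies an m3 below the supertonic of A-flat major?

G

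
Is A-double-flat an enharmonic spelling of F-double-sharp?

Yes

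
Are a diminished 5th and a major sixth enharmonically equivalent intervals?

No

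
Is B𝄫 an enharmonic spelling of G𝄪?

Bbb is pitch class 9; G## is pitch class 9.
All spellings map to pitch class 9, so they are enharmonically equivalent.

Yes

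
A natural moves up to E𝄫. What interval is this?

doubly diminished fifth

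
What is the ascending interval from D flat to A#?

The letter names run D→A, a span of 4 letter steps, so the interval is some kind of fifth.
Db to A# is 9 semitones. A perfect fifth is 7, so 9 makes it doubly augmented.

doubly augmented fifth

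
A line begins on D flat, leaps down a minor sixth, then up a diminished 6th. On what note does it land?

A minor sixth down from Db is F (letter F, 8 semitones down).
A diminished sixth up from F is Dbb (letter D, 7 semitones up).

Dbb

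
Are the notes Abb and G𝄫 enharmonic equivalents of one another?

No

Two spellings are enharmonically equivalent only if they share a pitch class.
Here Abb → 7, Gbb → 5; 5 ≠ 7, so they are not.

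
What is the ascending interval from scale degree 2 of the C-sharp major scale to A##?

Scale degree 2 of C# major is D#.
D# up to A##: letters D→A make it a fifth; 8 semitones makes it augmented.

augmented fifth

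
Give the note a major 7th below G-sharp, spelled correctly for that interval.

A

A seventh below G lands on the letter A.
A major seventh spans 11 semitones, so G# moves to pitch class 9. On the letter A that is A.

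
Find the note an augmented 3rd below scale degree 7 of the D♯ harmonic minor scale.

Scale degree 7 of D# harmonic minor is C##.
An augmented third (5 semitones) below C## lands on the letter A, giving A.

A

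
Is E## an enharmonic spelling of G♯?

No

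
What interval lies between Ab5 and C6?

major third

Counting letters A–B–C gives a third.
Ab→C = 4 semitones, exactly the major third.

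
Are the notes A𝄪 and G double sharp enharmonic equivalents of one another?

A## is pitch class 11; G## is pitch class 9.
The pitch classes differ (11 vs. 9), so they are not enharmonic equivalents.

No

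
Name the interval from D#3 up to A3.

The letter names run D→A, a span of 4 letter steps, so the interval is some kind of fifth.
D# to A is 6 semitones. A perfect fifth is 7, so 6 makes it diminished.

diminished fifth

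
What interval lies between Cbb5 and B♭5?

augmented seventh

Counting letters C–D–E–F–G–A–B gives a seventh.
Cbb→Bb = 12 semitones, 1 wider than the major seventh (11), so augmented.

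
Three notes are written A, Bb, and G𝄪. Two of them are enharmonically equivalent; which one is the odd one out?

In 12-tone equal temperament, enharmonic equivalents share a pitch class. A is pitch class 9; Bb is pitch class 10; G## is pitch class 9.
A and G## share pitch class 9, while Bb is pitch class 10.

Bb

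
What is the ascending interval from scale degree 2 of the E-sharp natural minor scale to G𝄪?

major second

Scale degree 2 of E# natural minor is F##.
F## up to G##: letters F→G make it a second; 2 semitones makes it major.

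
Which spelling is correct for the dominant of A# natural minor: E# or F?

Each scale degree takes a distinct letter name. Degree 5 of a scale on A must use the letter E.
E# and F are enharmonically the same pitch, but only E# uses the letter E, so it is the correct spelling here.

E#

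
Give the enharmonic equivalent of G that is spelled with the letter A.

Abb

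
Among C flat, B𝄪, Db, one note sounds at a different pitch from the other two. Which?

Cb

In 12-tone equal temperament, enharmonic equivalents share a pitch class. Cb is pitch class 11; B## is pitch class 1; Db is pitch class 1.
B## and Db share pitch class 1, while Cb is pitch class 11.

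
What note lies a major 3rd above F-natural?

A

A third above F lands on the letter A.
A major third spans 4 semitones, so F moves to pitch class 9. On the letter A that is A.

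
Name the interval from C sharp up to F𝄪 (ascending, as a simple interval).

The letter names run C→F, a span of 3 letter steps, so the interval is some kind of fourth.
C# to F## is 6 semitones. A perfect fourth is 5, so 6 makes it augmented.

augmented fourth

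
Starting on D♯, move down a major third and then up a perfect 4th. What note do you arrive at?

E

A major third down from D# is B (letter B, 4 semitones down).
A perfect fourth up from B is E (letter E, 5 semitones up).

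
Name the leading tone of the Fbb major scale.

Ebb

Degree 7 takes the letter 6 steps above F, which is E.
In major, degree 7 sits 11 semitones above the tonic. Fbb + 11 semitones is pitch class 2, spelled on E as Ebb.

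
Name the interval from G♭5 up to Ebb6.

Counting letters G–A–B–C–D–E gives a sixth.
Gb→Ebb = 8 semitones, 1 narrower than the major sixth (9), so minor.

minor sixth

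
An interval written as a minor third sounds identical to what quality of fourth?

A minor third spans 3 semitones.
A fourth spanning 3 semitones is doubly diminished (the perfect fourth is 5).

doubly diminished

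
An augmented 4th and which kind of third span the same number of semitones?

doubly augmented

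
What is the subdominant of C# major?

F#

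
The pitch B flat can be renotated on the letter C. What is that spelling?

Cbb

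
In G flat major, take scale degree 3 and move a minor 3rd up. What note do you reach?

Db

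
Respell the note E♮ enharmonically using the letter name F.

Fb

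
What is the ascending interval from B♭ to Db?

minor third

Counting letters B–C–D gives a third.
Bb→Db = 3 semitones, 1 narrower than the major third (4), so minor.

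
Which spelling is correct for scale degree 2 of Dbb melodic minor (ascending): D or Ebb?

Ebb

Each scale degree takes a distinct letter name. Degree 2 of a scale on D must use the letter E.
Ebb and D are enharmonically the same pitch, but only Ebb uses the letter E, so it is the correct spelling here.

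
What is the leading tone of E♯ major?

Degree 7 takes the letter 6 steps above E, which is D.
In major, degree 7 sits 11 semitones above the tonic. E# + 11 semitones is pitch class 4, spelled on D as D##.

D##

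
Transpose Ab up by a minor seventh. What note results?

Gb

A up a major seventh is G#, so the target letter is G.
From Ab, a minor seventh is 10 semitones up: Gb.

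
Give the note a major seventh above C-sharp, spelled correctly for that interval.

C up a major seventh is B, so the target letter is B.
From C#, a major seventh is 11 semitones up: B#.

B#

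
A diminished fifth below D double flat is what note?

A fifth below D lands on the letter G.
A diminished fifth spans 6 semitones, so Dbb moves to pitch class 6. On the letter G that is Gb.

Gb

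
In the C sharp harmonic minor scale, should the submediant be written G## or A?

A

Each scale degree takes a distinct letter name. Degree 6 of a scale on C must use the letter A.
A and G## are enharmonically the same pitch, but only A uses the letter A, so it is the correct spelling here.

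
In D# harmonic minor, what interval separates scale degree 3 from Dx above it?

augmented sixth

Scale degree 3 of D# harmonic minor is F#.
F# up to D##: letters F→D make it a sixth; 10 semitones makes it augmented.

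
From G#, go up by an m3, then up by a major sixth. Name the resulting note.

A minor third up from G# is B (letter B, 3 semitones up).
A major sixth up from B is G# (letter G, 9 semitones up).

G#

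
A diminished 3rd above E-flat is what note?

Gbb

E up a major third is G#, so the target letter is G.
From Eb, a diminished third is 2 semitones up: Gbb.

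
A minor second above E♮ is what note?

F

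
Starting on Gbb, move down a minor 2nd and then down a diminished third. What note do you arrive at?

D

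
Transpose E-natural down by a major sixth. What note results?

E down a major sixth is G, so the target letter is G.
From E, a major sixth is 9 semitones down: G.

G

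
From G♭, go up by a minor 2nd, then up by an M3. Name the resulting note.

A minor second up from Gb is Abb (letter A, 1 semitone up).
A major third up from Abb is Cb (letter C, 4 semitones up).

Cb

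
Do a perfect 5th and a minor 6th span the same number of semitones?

No

A perfect fifth spans 7 semitones; a minor sixth spans 8.
The spans differ, so they are not enharmonic equivalents.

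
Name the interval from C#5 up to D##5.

The letter names run C→D, a span of 1 letter step, so the interval is some kind of second.
C# to D## is 3 semitones. A major second is 2, so 3 makes it augmented.

augmented second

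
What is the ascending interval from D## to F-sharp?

diminished third

Counting letters D–E–F gives a third.
D##→F# = 2 semitones, 2 narrower than the major third (4), so diminished.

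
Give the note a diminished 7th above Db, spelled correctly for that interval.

Cbb

A seventh above D lands on the letter C.
A diminished seventh spans 9 semitones, so Db moves to pitch class 10. On the letter C that is Cbb.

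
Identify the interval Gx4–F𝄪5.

minor seventh

The letter names run G→F, a span of 6 letter steps, so the interval is some kind of seventh.
G## to F## is 10 semitones. A major seventh is 11, so 10 makes it minor.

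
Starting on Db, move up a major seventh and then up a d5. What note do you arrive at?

Gb

A major seventh up from Db is C (letter C, 11 semitones up).
A diminished fifth up from C is Gb (letter G, 6 semitones up).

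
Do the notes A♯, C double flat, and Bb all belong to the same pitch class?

Yes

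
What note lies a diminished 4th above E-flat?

Abb

A fourth above E lands on the letter A.
A diminished fourth spans 4 semitones, so Eb moves to pitch class 7. On the letter A that is Abb.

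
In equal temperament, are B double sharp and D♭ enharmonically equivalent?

Yes

B## = pitch class 1 and Db = pitch class 1 — the same pitch class, so they are enharmonic equivalents.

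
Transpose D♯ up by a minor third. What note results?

D up a major third is F#, so the target letter is F.
From D#, a minor third is 3 semitones up: F#.

F#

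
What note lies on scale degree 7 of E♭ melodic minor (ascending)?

Degree 7 takes the letter 6 steps above E, which is D.
In melodic minor (ascending), degree 7 sits 11 semitones above the tonic. Eb + 11 semitones is pitch class 2, spelled on D as D.

D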